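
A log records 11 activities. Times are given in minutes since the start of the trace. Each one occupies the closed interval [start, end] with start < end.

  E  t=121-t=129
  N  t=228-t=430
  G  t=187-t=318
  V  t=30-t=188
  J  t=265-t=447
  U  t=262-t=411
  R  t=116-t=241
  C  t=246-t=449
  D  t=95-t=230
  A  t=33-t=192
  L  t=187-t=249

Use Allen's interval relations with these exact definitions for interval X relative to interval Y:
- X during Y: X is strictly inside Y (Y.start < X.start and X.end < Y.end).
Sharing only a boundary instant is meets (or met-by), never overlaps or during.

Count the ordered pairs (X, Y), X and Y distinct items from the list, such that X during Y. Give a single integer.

Checking all 110 ordered pairs for relation 'during'; matching pairs in alphabetical order:
(E, A): E during A ✓
(E, D): E during D ✓
(E, R): E during R ✓
(E, V): E during V ✓
(J, C): J during C ✓
(U, C): U during C ✓
(U, N): U during N ✓
Count: 7.

7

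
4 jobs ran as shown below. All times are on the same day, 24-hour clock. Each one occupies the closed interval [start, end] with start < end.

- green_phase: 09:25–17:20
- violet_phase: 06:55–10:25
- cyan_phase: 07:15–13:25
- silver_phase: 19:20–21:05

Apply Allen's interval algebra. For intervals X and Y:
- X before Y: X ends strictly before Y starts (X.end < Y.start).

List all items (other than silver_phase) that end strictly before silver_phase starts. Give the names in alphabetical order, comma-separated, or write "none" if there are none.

Target silver_phase = [19:20, 21:05].
cyan_phase [07:15, 13:25] → before → yes.
green_phase [09:25, 17:20] → before → yes.
violet_phase [06:55, 10:25] → before → yes.
Result: cyan_phase, green_phase, violet_phase.

cyan_phase, green_phase, violet_phase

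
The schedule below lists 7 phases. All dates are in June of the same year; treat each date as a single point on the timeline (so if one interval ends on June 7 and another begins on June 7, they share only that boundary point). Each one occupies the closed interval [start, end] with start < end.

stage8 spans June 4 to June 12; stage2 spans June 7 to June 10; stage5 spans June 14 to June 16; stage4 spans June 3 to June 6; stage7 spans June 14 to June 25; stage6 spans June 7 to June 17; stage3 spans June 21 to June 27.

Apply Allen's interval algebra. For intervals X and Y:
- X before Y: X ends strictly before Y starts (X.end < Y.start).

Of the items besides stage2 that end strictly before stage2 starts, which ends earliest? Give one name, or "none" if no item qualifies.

Target stage2 = [June 7, June 10].
stage3 [June 21, June 27] → after → excluded.
stage4 [June 3, June 6] → before → candidate.
stage5 [June 14, June 16] → after → excluded.
stage6 [June 7, June 17] → started-by → excluded.
stage7 [June 14, June 25] → after → excluded.
stage8 [June 4, June 12] → contains → excluded.
Among candidates, earliest end is June 6 → stage4.

stage4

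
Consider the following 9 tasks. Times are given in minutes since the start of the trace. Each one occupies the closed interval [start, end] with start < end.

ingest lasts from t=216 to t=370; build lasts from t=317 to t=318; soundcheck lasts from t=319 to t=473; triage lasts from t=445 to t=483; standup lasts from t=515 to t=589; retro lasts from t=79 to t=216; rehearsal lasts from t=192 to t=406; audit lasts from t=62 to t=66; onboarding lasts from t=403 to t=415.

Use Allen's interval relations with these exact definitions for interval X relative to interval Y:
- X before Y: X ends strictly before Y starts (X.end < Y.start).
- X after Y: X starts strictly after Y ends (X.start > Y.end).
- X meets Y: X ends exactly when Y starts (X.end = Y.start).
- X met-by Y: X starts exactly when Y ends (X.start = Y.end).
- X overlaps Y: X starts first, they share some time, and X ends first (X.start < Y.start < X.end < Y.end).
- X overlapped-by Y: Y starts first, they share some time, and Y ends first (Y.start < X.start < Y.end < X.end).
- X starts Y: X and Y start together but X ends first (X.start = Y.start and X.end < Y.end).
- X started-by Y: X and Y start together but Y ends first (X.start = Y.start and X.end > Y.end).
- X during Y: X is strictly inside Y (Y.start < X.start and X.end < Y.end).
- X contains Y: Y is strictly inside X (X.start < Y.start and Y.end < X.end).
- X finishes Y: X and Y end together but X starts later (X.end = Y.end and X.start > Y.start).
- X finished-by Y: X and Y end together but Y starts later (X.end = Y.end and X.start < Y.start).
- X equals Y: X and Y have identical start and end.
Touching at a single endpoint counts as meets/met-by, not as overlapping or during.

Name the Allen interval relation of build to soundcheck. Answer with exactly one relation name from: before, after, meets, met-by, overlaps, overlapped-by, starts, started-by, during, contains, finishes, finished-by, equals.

before

build = [t=317, t=318]; soundcheck = [t=319, t=473].
Compare endpoints: build.start < soundcheck.start, build.start < soundcheck.end, build.end < soundcheck.start, build.end < soundcheck.end.
That pattern is 'before'.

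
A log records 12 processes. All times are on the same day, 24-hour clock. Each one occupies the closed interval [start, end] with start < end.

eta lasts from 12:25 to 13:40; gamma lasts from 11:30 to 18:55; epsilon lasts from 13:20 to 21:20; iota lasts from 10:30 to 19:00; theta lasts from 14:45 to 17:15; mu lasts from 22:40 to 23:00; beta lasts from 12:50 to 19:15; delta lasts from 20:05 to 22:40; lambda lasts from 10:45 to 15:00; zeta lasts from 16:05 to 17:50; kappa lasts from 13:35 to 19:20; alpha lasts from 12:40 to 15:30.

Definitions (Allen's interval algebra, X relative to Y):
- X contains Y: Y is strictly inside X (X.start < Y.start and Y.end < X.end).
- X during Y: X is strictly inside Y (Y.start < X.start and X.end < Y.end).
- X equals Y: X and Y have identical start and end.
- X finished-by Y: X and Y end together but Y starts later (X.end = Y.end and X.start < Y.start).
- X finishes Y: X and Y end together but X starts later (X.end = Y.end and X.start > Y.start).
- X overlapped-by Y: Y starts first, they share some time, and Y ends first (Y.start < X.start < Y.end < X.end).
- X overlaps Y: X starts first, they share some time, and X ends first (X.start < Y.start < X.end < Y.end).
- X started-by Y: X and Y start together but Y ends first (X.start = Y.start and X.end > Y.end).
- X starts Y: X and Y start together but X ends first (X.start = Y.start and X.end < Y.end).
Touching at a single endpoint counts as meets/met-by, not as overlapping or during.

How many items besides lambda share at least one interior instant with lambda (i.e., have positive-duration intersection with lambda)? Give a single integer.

8

Target lambda = [10:45, 15:00].
alpha [12:40, 15:30] → overlapped-by → counts.
beta [12:50, 19:15] → overlapped-by → counts.
delta [20:05, 22:40] → after → no.
epsilon [13:20, 21:20] → overlapped-by → counts.
eta [12:25, 13:40] → during → counts.
gamma [11:30, 18:55] → overlapped-by → counts.
iota [10:30, 19:00] → contains → counts.
kappa [13:35, 19:20] → overlapped-by → counts.
mu [22:40, 23:00] → after → no.
theta [14:45, 17:15] → overlapped-by → counts.
zeta [16:05, 17:50] → after → no.
Total: 8.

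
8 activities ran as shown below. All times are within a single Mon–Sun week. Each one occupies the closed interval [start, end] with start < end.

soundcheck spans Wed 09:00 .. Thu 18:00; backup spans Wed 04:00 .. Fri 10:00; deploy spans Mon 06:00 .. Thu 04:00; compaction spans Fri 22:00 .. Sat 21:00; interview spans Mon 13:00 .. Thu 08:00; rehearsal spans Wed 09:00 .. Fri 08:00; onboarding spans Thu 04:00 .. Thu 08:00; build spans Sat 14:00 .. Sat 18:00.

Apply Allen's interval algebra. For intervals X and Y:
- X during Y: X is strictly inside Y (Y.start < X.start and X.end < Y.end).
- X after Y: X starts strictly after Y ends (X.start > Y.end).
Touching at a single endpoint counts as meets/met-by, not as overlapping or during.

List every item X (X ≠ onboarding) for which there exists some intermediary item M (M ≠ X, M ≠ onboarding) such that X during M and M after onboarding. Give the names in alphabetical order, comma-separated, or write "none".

Target onboarding = [Thu 04:00, Thu 08:00].
Intermediaries M with M after onboarding: build, compaction.
Via build — items with X during build: none.
Via compaction — items with X during compaction: build.
Union: build.

build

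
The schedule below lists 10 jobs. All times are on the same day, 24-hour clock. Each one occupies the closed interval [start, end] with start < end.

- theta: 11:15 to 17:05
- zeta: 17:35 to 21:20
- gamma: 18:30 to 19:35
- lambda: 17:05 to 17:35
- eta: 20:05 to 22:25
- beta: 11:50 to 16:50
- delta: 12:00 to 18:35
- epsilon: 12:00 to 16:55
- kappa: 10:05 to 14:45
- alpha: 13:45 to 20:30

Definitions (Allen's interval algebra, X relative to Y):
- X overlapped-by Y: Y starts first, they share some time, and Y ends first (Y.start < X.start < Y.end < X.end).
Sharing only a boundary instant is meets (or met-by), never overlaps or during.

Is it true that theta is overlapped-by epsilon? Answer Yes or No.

No

theta = [11:15, 17:05], epsilon = [12:00, 16:55].
Actual relation of theta to epsilon: contains.
Asked whether 'overlapped-by' holds → No.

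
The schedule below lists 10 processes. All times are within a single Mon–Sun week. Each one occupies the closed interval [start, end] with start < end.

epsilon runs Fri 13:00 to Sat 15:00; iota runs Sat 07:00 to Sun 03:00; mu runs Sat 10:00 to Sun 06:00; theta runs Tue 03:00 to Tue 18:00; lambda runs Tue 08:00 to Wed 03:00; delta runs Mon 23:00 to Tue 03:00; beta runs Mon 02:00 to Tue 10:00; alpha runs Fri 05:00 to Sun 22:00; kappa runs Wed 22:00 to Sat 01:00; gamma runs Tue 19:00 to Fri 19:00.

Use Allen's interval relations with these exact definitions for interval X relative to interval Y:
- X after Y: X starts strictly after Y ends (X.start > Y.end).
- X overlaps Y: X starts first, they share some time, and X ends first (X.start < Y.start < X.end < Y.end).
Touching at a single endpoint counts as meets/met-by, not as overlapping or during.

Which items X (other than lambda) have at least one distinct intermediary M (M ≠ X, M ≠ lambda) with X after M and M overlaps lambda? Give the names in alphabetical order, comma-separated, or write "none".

Target lambda = [Tue 08:00, Wed 03:00].
Intermediaries M with M overlaps lambda: beta, theta.
Via beta — items with X after beta: alpha, epsilon, gamma, iota, kappa, mu.
Via theta — items with X after theta: alpha, epsilon, gamma, iota, kappa, mu.
Union: alpha, epsilon, gamma, iota, kappa, mu.

alpha, epsilon, gamma, iota, kappa, mu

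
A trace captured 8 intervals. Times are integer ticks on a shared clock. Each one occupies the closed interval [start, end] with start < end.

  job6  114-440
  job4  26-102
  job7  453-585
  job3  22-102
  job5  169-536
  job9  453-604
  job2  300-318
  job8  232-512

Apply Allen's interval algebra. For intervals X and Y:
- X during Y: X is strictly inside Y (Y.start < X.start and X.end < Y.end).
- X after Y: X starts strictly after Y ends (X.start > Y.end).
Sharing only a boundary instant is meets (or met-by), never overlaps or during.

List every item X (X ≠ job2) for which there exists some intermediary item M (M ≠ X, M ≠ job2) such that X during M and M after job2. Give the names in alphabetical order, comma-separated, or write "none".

none

Target job2 = [300, 318].
Intermediaries M with M after job2: job7, job9.
Via job7 — items with X during job7: none.
Via job9 — items with X during job9: none.
Union: none.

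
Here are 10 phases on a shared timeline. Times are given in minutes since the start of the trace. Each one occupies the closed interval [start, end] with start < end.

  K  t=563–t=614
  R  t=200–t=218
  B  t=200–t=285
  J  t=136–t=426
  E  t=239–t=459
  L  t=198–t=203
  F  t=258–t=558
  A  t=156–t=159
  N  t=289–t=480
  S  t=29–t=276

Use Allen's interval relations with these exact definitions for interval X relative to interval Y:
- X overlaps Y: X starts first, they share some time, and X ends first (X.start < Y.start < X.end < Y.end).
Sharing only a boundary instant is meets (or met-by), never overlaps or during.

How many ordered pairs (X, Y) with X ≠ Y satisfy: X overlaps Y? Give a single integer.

Checking all 90 ordered pairs for relation 'overlaps'; matching pairs in alphabetical order:
(B, E): B overlaps E ✓
(B, F): B overlaps F ✓
(E, F): E overlaps F ✓
(E, N): E overlaps N ✓
(J, E): J overlaps E ✓
(J, F): J overlaps F ✓
(J, N): J overlaps N ✓
(L, B): L overlaps B ✓
(L, R): L overlaps R ✓
(S, B): S overlaps B ✓
(S, E): S overlaps E ✓
(S, F): S overlaps F ✓
(S, J): S overlaps J ✓
Count: 13.

13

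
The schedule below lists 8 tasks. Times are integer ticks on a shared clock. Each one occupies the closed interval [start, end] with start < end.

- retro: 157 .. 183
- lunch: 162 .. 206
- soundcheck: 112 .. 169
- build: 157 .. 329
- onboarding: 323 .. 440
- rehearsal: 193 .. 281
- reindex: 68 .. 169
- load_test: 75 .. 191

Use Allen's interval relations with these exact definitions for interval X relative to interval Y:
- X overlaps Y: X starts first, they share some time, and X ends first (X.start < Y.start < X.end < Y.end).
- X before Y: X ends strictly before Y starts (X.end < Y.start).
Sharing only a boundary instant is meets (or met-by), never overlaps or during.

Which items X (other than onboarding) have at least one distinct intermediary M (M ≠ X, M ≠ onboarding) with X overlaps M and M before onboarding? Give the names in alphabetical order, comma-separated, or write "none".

Target onboarding = [323, 440].
Intermediaries M with M before onboarding: load_test, lunch, rehearsal, reindex, retro, soundcheck.
Via load_test — items with X overlaps load_test: reindex.
Via lunch — items with X overlaps lunch: load_test, reindex, retro, soundcheck.
Via rehearsal — items with X overlaps rehearsal: lunch.
Via reindex — items with X overlaps reindex: none.
Via retro — items with X overlaps retro: reindex, soundcheck.
Via soundcheck — items with X overlaps soundcheck: none.
Union: load_test, lunch, reindex, retro, soundcheck.

load_test, lunch, reindex, retro, soundcheck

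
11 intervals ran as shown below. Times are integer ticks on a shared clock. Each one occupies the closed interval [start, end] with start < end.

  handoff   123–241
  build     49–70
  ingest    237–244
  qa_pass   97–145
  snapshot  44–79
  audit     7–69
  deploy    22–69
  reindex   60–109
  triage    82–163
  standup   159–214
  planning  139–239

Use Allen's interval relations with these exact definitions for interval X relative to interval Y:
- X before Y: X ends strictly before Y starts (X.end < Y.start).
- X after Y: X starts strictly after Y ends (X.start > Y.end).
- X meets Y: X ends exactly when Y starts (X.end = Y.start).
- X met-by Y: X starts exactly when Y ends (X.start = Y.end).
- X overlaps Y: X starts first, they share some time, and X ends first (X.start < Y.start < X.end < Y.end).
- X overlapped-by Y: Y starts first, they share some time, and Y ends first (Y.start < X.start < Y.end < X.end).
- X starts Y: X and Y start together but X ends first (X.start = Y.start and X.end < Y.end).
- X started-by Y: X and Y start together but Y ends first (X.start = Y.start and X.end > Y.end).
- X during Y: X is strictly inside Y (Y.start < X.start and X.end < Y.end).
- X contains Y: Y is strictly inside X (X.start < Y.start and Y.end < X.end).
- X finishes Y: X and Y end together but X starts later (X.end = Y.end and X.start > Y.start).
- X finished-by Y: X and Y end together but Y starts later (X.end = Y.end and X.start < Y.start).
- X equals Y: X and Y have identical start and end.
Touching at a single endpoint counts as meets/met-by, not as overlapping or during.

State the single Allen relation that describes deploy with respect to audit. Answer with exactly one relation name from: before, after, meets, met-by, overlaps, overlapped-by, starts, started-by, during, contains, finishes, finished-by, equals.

finishes

deploy = [22, 69]; audit = [7, 69].
Compare endpoints: deploy.start > audit.start, deploy.start < audit.end, deploy.end > audit.start, deploy.end = audit.end.
That pattern is 'finishes'.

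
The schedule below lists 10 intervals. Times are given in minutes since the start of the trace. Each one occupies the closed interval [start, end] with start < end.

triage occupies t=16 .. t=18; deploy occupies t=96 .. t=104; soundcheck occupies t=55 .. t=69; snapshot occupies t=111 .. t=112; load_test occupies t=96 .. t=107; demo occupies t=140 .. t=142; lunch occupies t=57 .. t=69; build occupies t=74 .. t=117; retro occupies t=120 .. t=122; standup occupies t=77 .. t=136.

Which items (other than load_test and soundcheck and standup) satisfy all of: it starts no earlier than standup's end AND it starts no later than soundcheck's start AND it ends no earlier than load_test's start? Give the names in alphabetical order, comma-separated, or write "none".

none

Conditions: its start is no earlier than standup's end (X.start >= t=136) AND its start is no later than soundcheck's start (X.start <= t=55) AND its end is no earlier than load_test's start (X.end >= t=96).
build: start t=74 >= t=136? ✗; start t=74 <= t=55? ✗; end t=117 >= t=96? ✓ → no.
demo: start t=140 >= t=136? ✓; start t=140 <= t=55? ✗; end t=142 >= t=96? ✓ → no.
deploy: start t=96 >= t=136? ✗; start t=96 <= t=55? ✗; end t=104 >= t=96? ✓ → no.
lunch: start t=57 >= t=136? ✗; start t=57 <= t=55? ✗; end t=69 >= t=96? ✗ → no.
retro: start t=120 >= t=136? ✗; start t=120 <= t=55? ✗; end t=122 >= t=96? ✓ → no.
snapshot: start t=111 >= t=136? ✗; start t=111 <= t=55? ✗; end t=112 >= t=96? ✓ → no.
triage: start t=16 >= t=136? ✗; start t=16 <= t=55? ✓; end t=18 >= t=96? ✗ → no.
Result: none.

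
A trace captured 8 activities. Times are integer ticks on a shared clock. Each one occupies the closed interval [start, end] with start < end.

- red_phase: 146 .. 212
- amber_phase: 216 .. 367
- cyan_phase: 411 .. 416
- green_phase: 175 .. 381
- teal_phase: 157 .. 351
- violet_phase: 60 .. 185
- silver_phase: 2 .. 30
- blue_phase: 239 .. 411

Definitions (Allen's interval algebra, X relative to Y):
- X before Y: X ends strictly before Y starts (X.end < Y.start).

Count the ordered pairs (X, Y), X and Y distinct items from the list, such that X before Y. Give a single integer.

16

Checking all 56 ordered pairs for relation 'before'; matching pairs in alphabetical order:
(amber_phase, cyan_phase): amber_phase before cyan_phase ✓
(green_phase, cyan_phase): green_phase before cyan_phase ✓
(red_phase, amber_phase): red_phase before amber_phase ✓
(red_phase, blue_phase): red_phase before blue_phase ✓
(red_phase, cyan_phase): red_phase before cyan_phase ✓
(silver_phase, amber_phase): silver_phase before amber_phase ✓
(silver_phase, blue_phase): silver_phase before blue_phase ✓
(silver_phase, cyan_phase): silver_phase before cyan_phase ✓
(silver_phase, green_phase): silver_phase before green_phase ✓
(silver_phase, red_phase): silver_phase before red_phase ✓
(silver_phase, teal_phase): silver_phase before teal_phase ✓
(silver_phase, violet_phase): silver_phase before violet_phase ✓
(teal_phase, cyan_phase): teal_phase before cyan_phase ✓
(violet_phase, amber_phase): violet_phase before amber_phase ✓
(violet_phase, blue_phase): violet_phase before blue_phase ✓
(violet_phase, cyan_phase): violet_phase before cyan_phase ✓
Count: 16.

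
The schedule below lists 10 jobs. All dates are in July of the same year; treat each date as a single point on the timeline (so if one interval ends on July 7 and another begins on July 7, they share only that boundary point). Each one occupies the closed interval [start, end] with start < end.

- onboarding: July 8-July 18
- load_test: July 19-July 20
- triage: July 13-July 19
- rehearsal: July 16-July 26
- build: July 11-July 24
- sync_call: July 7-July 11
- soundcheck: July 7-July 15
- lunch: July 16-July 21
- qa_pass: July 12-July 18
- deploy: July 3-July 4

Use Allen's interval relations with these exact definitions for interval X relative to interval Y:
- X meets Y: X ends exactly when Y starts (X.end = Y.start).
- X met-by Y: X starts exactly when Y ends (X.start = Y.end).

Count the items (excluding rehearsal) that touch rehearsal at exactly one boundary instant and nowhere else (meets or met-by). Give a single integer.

0

Target rehearsal = [July 16, July 26].
build [July 11, July 24] → overlaps → no.
deploy [July 3, July 4] → before → no.
load_test [July 19, July 20] → during → no.
lunch [July 16, July 21] → starts → no.
onboarding [July 8, July 18] → overlaps → no.
qa_pass [July 12, July 18] → overlaps → no.
soundcheck [July 7, July 15] → before → no.
sync_call [July 7, July 11] → before → no.
triage [July 13, July 19] → overlaps → no.
Total: 0.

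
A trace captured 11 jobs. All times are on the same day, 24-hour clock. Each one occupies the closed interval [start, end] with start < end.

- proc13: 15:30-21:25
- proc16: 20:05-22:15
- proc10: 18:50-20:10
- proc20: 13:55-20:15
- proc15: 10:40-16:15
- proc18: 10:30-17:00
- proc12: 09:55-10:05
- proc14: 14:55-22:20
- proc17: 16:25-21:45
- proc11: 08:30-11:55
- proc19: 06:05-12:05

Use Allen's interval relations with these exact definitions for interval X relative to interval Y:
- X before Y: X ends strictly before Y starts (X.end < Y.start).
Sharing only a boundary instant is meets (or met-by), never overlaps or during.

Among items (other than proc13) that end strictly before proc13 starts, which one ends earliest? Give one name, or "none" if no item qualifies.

proc12

Target proc13 = [15:30, 21:25].
proc10 [18:50, 20:10] → during → excluded.
proc11 [08:30, 11:55] → before → candidate.
proc12 [09:55, 10:05] → before → candidate.
proc14 [14:55, 22:20] → contains → excluded.
proc15 [10:40, 16:15] → overlaps → excluded.
proc16 [20:05, 22:15] → overlapped-by → excluded.
proc17 [16:25, 21:45] → overlapped-by → excluded.
proc18 [10:30, 17:00] → overlaps → excluded.
proc19 [06:05, 12:05] → before → candidate.
proc20 [13:55, 20:15] → overlaps → excluded.
Among candidates, earliest end is 10:05 → proc12.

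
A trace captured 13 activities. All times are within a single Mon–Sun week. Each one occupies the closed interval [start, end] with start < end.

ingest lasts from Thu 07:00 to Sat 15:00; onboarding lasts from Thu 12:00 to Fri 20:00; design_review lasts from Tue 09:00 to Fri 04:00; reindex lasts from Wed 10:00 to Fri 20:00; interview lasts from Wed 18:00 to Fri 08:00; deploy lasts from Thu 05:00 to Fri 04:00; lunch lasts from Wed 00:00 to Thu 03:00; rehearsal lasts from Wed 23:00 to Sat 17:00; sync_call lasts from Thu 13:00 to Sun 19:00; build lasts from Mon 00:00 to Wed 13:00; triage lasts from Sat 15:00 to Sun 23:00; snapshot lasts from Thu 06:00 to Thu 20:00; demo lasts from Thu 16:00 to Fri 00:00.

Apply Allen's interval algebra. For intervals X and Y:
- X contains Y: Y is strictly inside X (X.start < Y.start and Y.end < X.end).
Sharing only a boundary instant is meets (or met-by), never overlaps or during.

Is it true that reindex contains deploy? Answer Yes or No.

reindex = [Wed 10:00, Fri 20:00], deploy = [Thu 05:00, Fri 04:00].
Actual relation of reindex to deploy: contains.
Asked whether 'contains' holds → Yes.

Yes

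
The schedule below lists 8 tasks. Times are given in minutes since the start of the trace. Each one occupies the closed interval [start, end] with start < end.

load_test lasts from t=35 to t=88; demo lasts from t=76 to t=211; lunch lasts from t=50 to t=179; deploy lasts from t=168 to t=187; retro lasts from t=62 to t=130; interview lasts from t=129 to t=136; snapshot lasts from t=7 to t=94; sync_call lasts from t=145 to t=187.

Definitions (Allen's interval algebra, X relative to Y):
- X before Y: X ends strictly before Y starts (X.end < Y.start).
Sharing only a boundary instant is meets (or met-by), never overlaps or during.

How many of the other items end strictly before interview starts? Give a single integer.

2

Target interview = [t=129, t=136].
demo [t=76, t=211] → contains → no.
deploy [t=168, t=187] → after → no.
load_test [t=35, t=88] → before → counts.
lunch [t=50, t=179] → contains → no.
retro [t=62, t=130] → overlaps → no.
snapshot [t=7, t=94] → before → counts.
sync_call [t=145, t=187] → after → no.
Total: 2.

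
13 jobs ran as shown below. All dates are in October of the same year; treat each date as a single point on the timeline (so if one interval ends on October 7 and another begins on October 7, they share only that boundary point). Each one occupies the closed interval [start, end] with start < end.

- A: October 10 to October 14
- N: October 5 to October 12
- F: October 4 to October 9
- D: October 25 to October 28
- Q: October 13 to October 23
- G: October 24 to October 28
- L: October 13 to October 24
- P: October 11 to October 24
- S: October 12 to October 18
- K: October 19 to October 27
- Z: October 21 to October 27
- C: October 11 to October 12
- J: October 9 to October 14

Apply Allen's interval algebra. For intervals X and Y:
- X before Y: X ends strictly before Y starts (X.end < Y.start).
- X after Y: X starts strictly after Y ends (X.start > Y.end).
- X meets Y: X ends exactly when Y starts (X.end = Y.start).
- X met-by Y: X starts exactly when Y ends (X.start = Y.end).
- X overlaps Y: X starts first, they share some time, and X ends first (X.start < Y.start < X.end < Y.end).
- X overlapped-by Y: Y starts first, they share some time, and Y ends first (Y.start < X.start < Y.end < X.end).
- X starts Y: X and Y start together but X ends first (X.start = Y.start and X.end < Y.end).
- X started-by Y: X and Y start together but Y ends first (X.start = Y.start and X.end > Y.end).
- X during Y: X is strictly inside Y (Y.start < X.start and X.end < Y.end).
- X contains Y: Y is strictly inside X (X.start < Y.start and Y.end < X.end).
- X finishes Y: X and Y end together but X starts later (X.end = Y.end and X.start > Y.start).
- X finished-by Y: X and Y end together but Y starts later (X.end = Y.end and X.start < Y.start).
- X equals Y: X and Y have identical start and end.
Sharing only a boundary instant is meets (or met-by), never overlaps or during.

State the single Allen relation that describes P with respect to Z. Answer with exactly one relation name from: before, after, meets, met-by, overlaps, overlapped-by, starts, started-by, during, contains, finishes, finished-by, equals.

P = [October 11, October 24]; Z = [October 21, October 27].
Compare endpoints: P.start < Z.start, P.start < Z.end, P.end > Z.start, P.end < Z.end.
That pattern is 'overlaps'.

overlaps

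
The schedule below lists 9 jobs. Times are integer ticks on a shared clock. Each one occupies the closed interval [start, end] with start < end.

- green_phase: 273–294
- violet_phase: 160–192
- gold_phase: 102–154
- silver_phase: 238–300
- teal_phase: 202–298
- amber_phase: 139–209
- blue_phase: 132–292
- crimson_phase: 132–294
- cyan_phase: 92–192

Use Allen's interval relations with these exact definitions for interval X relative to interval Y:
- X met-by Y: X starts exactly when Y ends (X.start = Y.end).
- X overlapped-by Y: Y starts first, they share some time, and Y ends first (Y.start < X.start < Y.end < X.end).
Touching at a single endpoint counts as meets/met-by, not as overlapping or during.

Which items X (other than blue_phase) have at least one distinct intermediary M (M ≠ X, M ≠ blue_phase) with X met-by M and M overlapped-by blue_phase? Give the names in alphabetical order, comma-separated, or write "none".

none

Target blue_phase = [132, 292].
Intermediaries M with M overlapped-by blue_phase: green_phase, silver_phase, teal_phase.
Via green_phase — items with X met-by green_phase: none.
Via silver_phase — items with X met-by silver_phase: none.
Via teal_phase — items with X met-by teal_phase: none.
Union: none.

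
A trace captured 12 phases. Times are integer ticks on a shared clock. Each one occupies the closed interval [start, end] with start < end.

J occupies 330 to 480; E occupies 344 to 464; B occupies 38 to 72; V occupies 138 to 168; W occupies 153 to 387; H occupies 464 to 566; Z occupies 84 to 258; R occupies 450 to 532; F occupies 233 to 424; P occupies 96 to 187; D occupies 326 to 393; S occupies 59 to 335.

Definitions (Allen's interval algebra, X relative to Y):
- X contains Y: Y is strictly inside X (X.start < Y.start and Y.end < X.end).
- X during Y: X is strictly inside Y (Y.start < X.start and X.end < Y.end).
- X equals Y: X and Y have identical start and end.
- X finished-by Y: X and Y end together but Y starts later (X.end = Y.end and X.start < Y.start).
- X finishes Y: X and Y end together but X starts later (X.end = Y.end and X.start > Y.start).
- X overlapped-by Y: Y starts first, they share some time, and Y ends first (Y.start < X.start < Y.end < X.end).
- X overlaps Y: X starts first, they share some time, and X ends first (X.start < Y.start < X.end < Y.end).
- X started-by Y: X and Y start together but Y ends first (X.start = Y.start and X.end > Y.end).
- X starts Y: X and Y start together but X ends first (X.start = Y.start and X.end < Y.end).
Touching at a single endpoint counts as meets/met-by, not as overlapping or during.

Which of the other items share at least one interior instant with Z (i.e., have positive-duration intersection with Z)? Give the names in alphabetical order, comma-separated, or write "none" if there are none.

F, P, S, V, W

Target Z = [84, 258].
B [38, 72] → before → no.
D [326, 393] → after → no.
E [344, 464] → after → no.
F [233, 424] → overlapped-by → yes.
H [464, 566] → after → no.
J [330, 480] → after → no.
P [96, 187] → during → yes.
R [450, 532] → after → no.
S [59, 335] → contains → yes.
V [138, 168] → during → yes.
W [153, 387] → overlapped-by → yes.
Result: F, P, S, V, W.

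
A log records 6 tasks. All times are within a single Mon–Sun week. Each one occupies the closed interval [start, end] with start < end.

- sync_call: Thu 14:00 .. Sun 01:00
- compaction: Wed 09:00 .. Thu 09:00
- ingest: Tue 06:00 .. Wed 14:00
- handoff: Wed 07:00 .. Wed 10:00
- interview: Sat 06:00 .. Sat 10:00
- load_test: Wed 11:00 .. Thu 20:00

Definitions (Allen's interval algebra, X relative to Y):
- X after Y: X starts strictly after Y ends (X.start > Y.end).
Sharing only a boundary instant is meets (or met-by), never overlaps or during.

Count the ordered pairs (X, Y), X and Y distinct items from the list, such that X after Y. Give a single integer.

8

Checking all 30 ordered pairs for relation 'after'; matching pairs in alphabetical order:
(interview, compaction): interview after compaction ✓
(interview, handoff): interview after handoff ✓
(interview, ingest): interview after ingest ✓
(interview, load_test): interview after load_test ✓
(load_test, handoff): load_test after handoff ✓
(sync_call, compaction): sync_call after compaction ✓
(sync_call, handoff): sync_call after handoff ✓
(sync_call, ingest): sync_call after ingest ✓
Count: 8.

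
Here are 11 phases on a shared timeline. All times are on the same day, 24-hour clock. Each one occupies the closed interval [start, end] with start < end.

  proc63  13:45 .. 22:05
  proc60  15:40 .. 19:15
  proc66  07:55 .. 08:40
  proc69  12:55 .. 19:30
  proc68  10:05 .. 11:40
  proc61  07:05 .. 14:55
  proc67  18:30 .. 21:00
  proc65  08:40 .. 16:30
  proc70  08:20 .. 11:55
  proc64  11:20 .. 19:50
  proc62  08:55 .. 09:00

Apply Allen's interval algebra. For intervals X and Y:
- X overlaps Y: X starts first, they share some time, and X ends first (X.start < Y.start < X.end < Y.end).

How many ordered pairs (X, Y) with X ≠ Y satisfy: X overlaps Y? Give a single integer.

17

Checking all 110 ordered pairs for relation 'overlaps'; matching pairs in alphabetical order:
(proc60, proc67): proc60 overlaps proc67 ✓
(proc61, proc63): proc61 overlaps proc63 ✓
(proc61, proc64): proc61 overlaps proc64 ✓
(proc61, proc65): proc61 overlaps proc65 ✓
(proc61, proc69): proc61 overlaps proc69 ✓
(proc64, proc63): proc64 overlaps proc63 ✓
(proc64, proc67): proc64 overlaps proc67 ✓
(proc65, proc60): proc65 overlaps proc60 ✓
(proc65, proc63): proc65 overlaps proc63 ✓
(proc65, proc64): proc65 overlaps proc64 ✓
(proc65, proc69): proc65 overlaps proc69 ✓
(proc66, proc70): proc66 overlaps proc70 ✓
(proc68, proc64): proc68 overlaps proc64 ✓
(proc69, proc63): proc69 overlaps proc63 ✓
(proc69, proc67): proc69 overlaps proc67 ✓
(proc70, proc64): proc70 overlaps proc64 ✓
(proc70, proc65): proc70 overlaps proc65 ✓
Count: 17.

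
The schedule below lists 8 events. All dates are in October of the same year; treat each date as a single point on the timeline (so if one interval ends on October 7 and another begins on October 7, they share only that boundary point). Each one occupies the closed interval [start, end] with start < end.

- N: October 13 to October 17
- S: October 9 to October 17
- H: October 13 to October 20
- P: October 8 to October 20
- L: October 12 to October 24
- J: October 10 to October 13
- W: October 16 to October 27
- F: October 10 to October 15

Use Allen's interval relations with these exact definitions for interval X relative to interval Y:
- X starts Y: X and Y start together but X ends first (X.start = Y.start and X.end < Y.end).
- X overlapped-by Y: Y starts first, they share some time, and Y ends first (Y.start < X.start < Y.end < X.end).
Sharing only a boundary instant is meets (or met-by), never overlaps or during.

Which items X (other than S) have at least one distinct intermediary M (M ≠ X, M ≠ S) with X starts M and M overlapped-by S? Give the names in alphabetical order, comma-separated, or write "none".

Target S = [October 9, October 17].
Intermediaries M with M overlapped-by S: H, L, W.
Via H — items with X starts H: N.
Via L — items with X starts L: none.
Via W — items with X starts W: none.
Union: N.

N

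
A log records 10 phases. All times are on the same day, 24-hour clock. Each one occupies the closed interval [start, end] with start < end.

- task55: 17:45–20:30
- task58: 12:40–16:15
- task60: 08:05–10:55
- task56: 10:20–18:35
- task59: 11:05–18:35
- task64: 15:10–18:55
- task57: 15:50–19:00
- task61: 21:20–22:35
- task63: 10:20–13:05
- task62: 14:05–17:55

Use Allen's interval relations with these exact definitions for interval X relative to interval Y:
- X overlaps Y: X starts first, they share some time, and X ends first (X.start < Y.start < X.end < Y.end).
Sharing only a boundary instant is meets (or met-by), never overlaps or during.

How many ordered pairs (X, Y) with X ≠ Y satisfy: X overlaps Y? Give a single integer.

19

Checking all 90 ordered pairs for relation 'overlaps'; matching pairs in alphabetical order:
(task56, task55): task56 overlaps task55 ✓
(task56, task57): task56 overlaps task57 ✓
(task56, task64): task56 overlaps task64 ✓
(task57, task55): task57 overlaps task55 ✓
(task58, task57): task58 overlaps task57 ✓
(task58, task62): task58 overlaps task62 ✓
(task58, task64): task58 overlaps task64 ✓
(task59, task55): task59 overlaps task55 ✓
(task59, task57): task59 overlaps task57 ✓
(task59, task64): task59 overlaps task64 ✓
(task60, task56): task60 overlaps task56 ✓
(task60, task63): task60 overlaps task63 ✓
(task62, task55): task62 overlaps task55 ✓
(task62, task57): task62 overlaps task57 ✓
(task62, task64): task62 overlaps task64 ✓
(task63, task58): task63 overlaps task58 ✓
(task63, task59): task63 overlaps task59 ✓
(task64, task55): task64 overlaps task55 ✓
(task64, task57): task64 overlaps task57 ✓
Count: 19.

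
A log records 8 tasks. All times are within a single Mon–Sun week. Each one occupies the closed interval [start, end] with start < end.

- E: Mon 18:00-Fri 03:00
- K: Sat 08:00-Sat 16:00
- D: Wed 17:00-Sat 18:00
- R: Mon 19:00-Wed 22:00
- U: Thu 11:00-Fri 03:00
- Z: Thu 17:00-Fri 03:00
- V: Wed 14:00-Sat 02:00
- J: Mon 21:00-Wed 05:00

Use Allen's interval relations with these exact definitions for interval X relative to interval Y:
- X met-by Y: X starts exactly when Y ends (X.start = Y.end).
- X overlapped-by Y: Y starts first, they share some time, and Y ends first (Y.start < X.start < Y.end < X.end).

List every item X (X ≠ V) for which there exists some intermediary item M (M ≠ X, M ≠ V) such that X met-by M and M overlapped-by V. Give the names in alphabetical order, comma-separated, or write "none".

none

Target V = [Wed 14:00, Sat 02:00].
Intermediaries M with M overlapped-by V: D.
Via D — items with X met-by D: none.
Union: none.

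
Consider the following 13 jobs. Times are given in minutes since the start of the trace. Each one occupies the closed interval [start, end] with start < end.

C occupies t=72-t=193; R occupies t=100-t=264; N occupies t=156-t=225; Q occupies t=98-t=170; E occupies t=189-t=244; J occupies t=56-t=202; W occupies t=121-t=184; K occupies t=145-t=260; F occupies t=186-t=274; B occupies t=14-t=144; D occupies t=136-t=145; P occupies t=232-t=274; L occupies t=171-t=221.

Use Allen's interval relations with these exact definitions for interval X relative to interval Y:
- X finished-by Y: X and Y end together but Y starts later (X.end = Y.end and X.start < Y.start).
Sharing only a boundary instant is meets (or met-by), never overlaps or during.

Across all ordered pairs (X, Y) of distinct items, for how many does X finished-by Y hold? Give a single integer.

Checking all 156 ordered pairs for relation 'finished-by'; matching pairs in alphabetical order:
(F, P): F finished-by P ✓
Count: 1.

1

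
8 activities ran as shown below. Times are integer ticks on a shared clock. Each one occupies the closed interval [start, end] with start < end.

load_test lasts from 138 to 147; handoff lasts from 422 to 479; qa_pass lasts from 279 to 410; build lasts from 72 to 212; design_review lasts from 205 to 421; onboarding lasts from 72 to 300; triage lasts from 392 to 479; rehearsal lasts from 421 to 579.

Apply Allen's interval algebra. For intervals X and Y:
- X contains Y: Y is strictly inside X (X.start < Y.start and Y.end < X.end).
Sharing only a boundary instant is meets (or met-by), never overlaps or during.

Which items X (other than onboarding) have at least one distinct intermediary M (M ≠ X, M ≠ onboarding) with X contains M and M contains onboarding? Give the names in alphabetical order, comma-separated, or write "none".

none

Target onboarding = [72, 300].
Intermediaries M with M contains onboarding: none.
Union: none.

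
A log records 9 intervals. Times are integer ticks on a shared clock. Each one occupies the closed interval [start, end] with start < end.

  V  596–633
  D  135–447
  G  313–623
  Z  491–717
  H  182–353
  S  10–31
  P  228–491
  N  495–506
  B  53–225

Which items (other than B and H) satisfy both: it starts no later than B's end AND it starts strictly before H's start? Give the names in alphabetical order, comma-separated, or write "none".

D, S

Conditions: its start is no later than B's end (X.start <= 225) AND its start is strictly before H's start (X.start < 182).
D: start 135 <= 225? ✓; start 135 < 182? ✓ → yes.
G: start 313 <= 225? ✗; start 313 < 182? ✗ → no.
N: start 495 <= 225? ✗; start 495 < 182? ✗ → no.
P: start 228 <= 225? ✗; start 228 < 182? ✗ → no.
S: start 10 <= 225? ✓; start 10 < 182? ✓ → yes.
V: start 596 <= 225? ✗; start 596 < 182? ✗ → no.
Z: start 491 <= 225? ✗; start 491 < 182? ✗ → no.
Result: D, S.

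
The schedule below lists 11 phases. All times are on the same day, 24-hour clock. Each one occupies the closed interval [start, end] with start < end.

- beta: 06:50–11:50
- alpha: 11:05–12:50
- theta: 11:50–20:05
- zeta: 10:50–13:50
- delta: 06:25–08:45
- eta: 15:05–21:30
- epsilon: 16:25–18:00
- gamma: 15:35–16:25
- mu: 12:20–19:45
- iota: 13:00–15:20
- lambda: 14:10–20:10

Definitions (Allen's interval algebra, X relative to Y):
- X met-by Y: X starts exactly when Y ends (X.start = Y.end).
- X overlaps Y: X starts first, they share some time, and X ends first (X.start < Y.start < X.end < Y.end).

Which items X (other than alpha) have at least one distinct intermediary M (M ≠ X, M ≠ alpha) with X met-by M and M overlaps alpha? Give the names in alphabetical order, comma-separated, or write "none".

theta

Target alpha = [11:05, 12:50].
Intermediaries M with M overlaps alpha: beta.
Via beta — items with X met-by beta: theta.
Union: theta.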